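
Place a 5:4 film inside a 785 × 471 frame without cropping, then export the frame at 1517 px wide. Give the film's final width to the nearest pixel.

1138 px

At 785×471 the film is height-limited, so width = 471 × 5/4 ≈ 588.75 px.
Resizing to 1517 px wide multiplies everything by 1.9325: 588.75 → 1137.75 px.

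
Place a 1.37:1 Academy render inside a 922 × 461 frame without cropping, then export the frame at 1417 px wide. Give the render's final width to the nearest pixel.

Fitted into 922×461, the render spans the height; its width is 461 × 1.370 ≈ 631.57 px.
The frame scales by 1417/922 = 1.5369; 631.57 × 1.5369 ≈ 970.64 px.

971 px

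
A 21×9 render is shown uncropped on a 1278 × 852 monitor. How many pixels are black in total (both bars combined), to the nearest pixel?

Since 2.333 > 1.500, the render is width-limited.
The render is 1278 × 9/21 ≈ 547.7143 px tall.
Black = 852 − 547.7143 = 304.2857 px.
Bar area = 304.2857 × 1278 ≈ 388877 px.

388877 pixels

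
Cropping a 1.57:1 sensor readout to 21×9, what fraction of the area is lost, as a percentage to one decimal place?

32.7%

Going from 1.57:1 to 21×9 means cutting height while keeping width.
Area ratio = (1.570)/(2.333) = 67.29%; the remaining 32.71% is cropped out.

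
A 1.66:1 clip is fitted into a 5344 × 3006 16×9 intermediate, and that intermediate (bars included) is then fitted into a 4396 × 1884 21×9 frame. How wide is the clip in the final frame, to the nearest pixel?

Inside the 5344×3006 canvas the clip is height-limited at 4989.96 × 3006.00.
Second fit — the 16×9 canvas into 4396×1884 spans the height: 3349.33 × 1884.00 (×0.6267 from 5344×3006).
So the clip's width is 4989.96 × 0.6267 ≈ 3127.44.

3127 px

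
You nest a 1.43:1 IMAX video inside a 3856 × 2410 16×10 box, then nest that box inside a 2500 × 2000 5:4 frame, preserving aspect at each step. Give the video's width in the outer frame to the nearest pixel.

2234 px

1.43:1 IMAX in 3856×2410: fills the height, so the video is 3446.30 × 2410.00.
16×10 in 2500×2000: fills the width, so the intermediate becomes 2500.00 × 1562.50 — a scale of ×0.6483.
So the video's width is 3446.30 × 0.6483 ≈ 2234.38.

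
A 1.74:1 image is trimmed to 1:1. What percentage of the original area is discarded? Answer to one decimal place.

Going from 1.74:1 to 1:1 means cutting width while keeping height.
Area ratio = (1.000)/(1.740) = 57.47%; the remaining 42.53% is cropped out.

42.5%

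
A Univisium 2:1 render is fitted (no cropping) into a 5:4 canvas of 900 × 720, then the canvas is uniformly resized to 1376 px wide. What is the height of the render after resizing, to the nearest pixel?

In the 900×720 frame the render fills the width: height = 900 × 1/2 ≈ 450.00 px.
Scaling 900 → 1376 is ×1.5289, so the height becomes 450.00 × 1.5289 ≈ 688.00 px.

688 px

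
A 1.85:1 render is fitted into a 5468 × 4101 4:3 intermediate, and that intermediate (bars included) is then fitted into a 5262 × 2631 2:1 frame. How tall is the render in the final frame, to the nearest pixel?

1896 px

First fit — 1.85:1 into 5468×4101 spans the width: 5468.00 × 2955.68.
Second fit — the 4:3 canvas into 5262×2631 spans the height: 3508.00 × 2631.00 (×0.6416 from 5468×4101).
The render scales with it: height 2955.68 × 0.6416 ≈ 1896.22.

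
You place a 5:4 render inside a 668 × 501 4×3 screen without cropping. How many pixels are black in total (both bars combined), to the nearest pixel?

20917 pixels

Since 1.250 < 1.333, the render is height-limited.
The render is 501 × 5/4 ≈ 626.2500 px wide.
Black = 668 − 626.2500 = 41.7500 px.
That's 41.7500 × 501 ≈ 20917 black pixels.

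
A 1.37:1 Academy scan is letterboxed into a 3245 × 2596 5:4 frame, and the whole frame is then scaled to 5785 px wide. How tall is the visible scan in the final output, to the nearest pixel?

4223 px

Fitted into 3245×2596, the scan spans the width; its height is 3245 / 1.370 ≈ 2368.61 px.
The frame scales by 5785/3245 = 1.7827; 2368.61 × 1.7827 ≈ 4222.63 px.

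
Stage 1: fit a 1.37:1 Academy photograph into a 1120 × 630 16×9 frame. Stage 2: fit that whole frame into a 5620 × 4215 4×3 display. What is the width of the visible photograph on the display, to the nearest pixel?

1.37:1 Academy in 1120×630: fills the height, so the photograph is 863.10 × 630.00.
The 16×9 canvas is width-limited in 5620×4215, giving 5620.00 × 3161.25; scale factor 5.0179.
So the photograph's width is 863.10 × 5.0179 ≈ 4330.91.

4331 px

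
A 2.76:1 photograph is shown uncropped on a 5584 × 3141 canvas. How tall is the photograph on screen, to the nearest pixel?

2023 px

2.76:1 (2.760) > 16×9 (1.778), so the photograph fills the width.
That makes the image 2023.19 px tall (5584 / 2.760).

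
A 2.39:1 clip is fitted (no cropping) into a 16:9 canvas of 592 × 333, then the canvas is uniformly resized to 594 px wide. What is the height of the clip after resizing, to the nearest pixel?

249 px

Fitted into 592×333, the clip spans the width; its height is 592 / 2.390 ≈ 247.70 px.
Resizing to 594 px wide multiplies everything by 1.0034: 247.70 → 248.54 px.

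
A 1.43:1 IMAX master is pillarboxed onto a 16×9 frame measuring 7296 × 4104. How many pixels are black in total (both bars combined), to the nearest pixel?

5857557 pixels

Since 1.430 < 1.778, the master is height-limited.
That makes the image 5868.7200 px wide (4104 × 1.430).
Leftover width: 7296 − 5868.7200 = 1427.2800 px.
Bar area = 1427.2800 × 4104 ≈ 5857557 px.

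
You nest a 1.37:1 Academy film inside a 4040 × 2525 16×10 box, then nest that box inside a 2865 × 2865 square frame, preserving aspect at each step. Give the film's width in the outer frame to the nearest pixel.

1.37:1 Academy in 4040×2525: fills the height, so the film is 3459.25 × 2525.00.
Second fit — the 16×10 canvas into 2865×2865 spans the width: 2865.00 × 1790.62 (×0.7092 from 4040×2525).
The film scales with it: width 3459.25 × 0.7092 ≈ 2453.16.

2453 px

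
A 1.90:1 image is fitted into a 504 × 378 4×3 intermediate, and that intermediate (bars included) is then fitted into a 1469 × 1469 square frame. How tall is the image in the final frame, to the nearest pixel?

773 px

Inside the 504×378 canvas the image is width-limited at 504.00 × 265.26.
The 4×3 canvas is width-limited in 1469×1469, giving 1469.00 × 1101.75; scale factor 2.9147.
The image scales with it: height 265.26 × 2.9147 ≈ 773.16.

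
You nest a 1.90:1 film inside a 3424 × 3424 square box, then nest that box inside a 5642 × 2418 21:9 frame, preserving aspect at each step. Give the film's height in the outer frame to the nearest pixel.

1273 px

1.90:1 in 3424×3424: fills the width, so the film is 3424.00 × 1802.11.
square in 5642×2418: fills the height, so the intermediate becomes 2418.00 × 2418.00 — a scale of ×0.7062.
The film scales with it: height 1802.11 × 0.7062 ≈ 1272.63.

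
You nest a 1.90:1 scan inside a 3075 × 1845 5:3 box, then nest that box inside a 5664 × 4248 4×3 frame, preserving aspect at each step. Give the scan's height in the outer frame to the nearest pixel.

2981 px

1.90:1 in 3075×1845: fills the width, so the scan is 3075.00 × 1618.42.
The 5:3 canvas is width-limited in 5664×4248, giving 5664.00 × 3398.40; scale factor 1.8420.
The scan scales with it: height 1618.42 × 1.8420 ≈ 2981.05.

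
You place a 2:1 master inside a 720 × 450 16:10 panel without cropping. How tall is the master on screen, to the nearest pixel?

360 px

2:1 is wider than 16:10, so it spans the full width.
The master is 720 × 1/2 ≈ 360.00 px tall.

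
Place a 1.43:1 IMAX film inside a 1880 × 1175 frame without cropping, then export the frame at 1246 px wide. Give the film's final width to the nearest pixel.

At 1880×1175 the film is height-limited, so width = 1175 × 1.430 ≈ 1680.25 px.
Scaling 1880 → 1246 is ×0.6628, so the width becomes 1680.25 × 0.6628 ≈ 1113.61 px.

1114 px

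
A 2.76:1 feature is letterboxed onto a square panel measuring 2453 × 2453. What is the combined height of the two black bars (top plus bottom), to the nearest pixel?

2.76:1 (2.760) > square (1.000), so the feature fills the width.
The feature is 2453 / 2.760 ≈ 888.77 px tall.
2453 − 888.77 = 1564.23 px of bars.

1564 px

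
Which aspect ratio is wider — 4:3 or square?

4:3 = 1.333 and square = 1; 1.333 > 1.

4:3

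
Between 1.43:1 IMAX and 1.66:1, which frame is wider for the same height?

1.66:1

1.43 and 1.66; 1.66 > 1.43.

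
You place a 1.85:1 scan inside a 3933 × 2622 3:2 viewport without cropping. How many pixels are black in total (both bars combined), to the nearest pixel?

Since 1.850 > 1.500, the scan is width-limited.
Content height = 3933 / 1.850 ≈ 2125.9459 px.
Black = 2622 − 2125.9459 = 496.0541 px.
Across the 3933-px span: 496.0541 × 3933 ≈ 1950981 px.

1950981 pixels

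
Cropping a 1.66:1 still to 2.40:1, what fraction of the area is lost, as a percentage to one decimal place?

30.8%

2.40:1 is wider than 1.66:1, so the crop keeps the full width and trims the height.
Area ratio = (1.660)/(2.400) = 69.17%; the remaining 30.83% is cropped out.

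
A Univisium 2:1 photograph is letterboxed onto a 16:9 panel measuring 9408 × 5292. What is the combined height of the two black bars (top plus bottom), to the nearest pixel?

588 px

Since 2.000 > 1.778, the photograph is width-limited.
Content height = 9408 × 1/2 ≈ 4704.00 px.
Leftover height: 5292 − 4704.00 = 588.00 px.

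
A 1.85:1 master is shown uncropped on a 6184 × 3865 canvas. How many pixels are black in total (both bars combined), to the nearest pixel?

3229886 pixels

Since 1.850 > 1.600, the master is width-limited.
That makes the image 3342.7027 px tall (6184 / 1.850).
Black = 3865 − 3342.7027 = 522.2973 px.
Across the 6184-px span: 522.2973 × 6184 ≈ 3229886 px.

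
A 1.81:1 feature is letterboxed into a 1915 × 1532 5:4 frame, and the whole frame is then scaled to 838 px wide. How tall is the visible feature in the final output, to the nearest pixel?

Fitted into 1915×1532, the feature spans the width; its height is 1915 / 1.810 ≈ 1058.01 px.
Resizing to 838 px wide multiplies everything by 0.4376: 1058.01 → 462.98 px.

463 px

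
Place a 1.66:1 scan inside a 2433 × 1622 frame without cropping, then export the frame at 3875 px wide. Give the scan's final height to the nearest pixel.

2334 px

Fitted into 2433×1622, the scan spans the width; its height is 2433 / 1.660 ≈ 1465.66 px.
Resizing to 3875 px wide multiplies everything by 1.5927: 1465.66 → 2334.34 px.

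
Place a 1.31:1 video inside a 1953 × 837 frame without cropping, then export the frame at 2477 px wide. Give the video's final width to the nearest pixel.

Fitted into 1953×837, the video spans the height; its width is 837 × 1.310 ≈ 1096.47 px.
Scaling 1953 → 2477 is ×1.2683, so the width becomes 1096.47 × 1.2683 ≈ 1390.66 px.

1391 px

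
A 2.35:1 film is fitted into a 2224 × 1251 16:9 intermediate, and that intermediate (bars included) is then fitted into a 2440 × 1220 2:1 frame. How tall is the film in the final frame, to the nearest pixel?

First fit — 2.35:1 into 2224×1251 spans the width: 2224.00 × 946.38.
16:9 in 2440×1220: fills the height, so the intermediate becomes 2168.89 × 1220.00 — a scale of ×0.9752.
Applying the same ×0.9752: 946.38 → 922.93.

923 px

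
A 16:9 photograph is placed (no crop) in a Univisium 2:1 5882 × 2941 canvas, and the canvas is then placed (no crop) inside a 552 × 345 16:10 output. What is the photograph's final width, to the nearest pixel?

491 px

Inside the 5882×2941 canvas the photograph is height-limited at 5228.44 × 2941.00.
The Univisium 2:1 canvas is width-limited in 552×345, giving 552.00 × 276.00; scale factor 0.0938.
So the photograph's width is 5228.44 × 0.0938 ≈ 490.67.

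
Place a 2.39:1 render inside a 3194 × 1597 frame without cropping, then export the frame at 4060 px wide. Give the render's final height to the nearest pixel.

At 3194×1597 the render is width-limited, so height = 3194 / 2.390 ≈ 1336.40 px.
The frame scales by 4060/3194 = 1.2711; 1336.40 × 1.2711 ≈ 1698.74 px.

1699 px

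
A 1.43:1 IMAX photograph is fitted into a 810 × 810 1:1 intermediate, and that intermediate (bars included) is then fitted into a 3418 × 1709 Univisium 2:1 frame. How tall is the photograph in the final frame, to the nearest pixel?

Inside the 810×810 canvas the photograph is width-limited at 810.00 × 566.43.
Second fit — the 1:1 canvas into 3418×1709 spans the height: 1709.00 × 1709.00 (×2.1099 from 810×810).
So the photograph's height is 566.43 × 2.1099 ≈ 1195.10.

1195 px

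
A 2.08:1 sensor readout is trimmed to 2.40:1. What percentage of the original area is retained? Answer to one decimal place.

The width stays; only height is cut (since 2.40:1 is wider than 2.08:1).
(2.080)/(2.400) ≈ 0.867 of the area survives.

86.7%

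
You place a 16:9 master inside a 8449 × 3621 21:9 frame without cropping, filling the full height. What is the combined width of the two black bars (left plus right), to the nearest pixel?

That makes the image 6437.33 px wide (3621 × 16/9).
8449 − 6437.33 = 2011.67 px of bars.

2012 px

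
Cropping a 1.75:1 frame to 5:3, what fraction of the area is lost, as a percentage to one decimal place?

4.8%

5:3 is narrower than 1.75:1, so the crop keeps the full height and trims the width.
(1.667)/(1.750) ≈ 0.952 of the area survives, leaving 4.76% discarded.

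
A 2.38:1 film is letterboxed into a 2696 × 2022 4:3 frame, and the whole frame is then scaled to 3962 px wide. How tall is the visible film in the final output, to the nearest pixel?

At 2696×2022 the film is width-limited, so height = 2696 / 2.380 ≈ 1132.77 px.
The frame scales by 3962/2696 = 1.4696; 1132.77 × 1.4696 ≈ 1664.71 px.

1665 px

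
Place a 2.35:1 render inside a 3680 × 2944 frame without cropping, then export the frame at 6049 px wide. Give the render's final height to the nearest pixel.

2574 px

Fitted into 3680×2944, the render spans the width; its height is 3680 / 2.350 ≈ 1565.96 px.
Scaling 3680 → 6049 is ×1.6438, so the height becomes 1565.96 × 1.6438 ≈ 2574.04 px.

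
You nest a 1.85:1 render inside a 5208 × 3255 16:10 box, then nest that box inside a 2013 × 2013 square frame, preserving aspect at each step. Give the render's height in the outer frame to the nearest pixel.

1088 px

Inside the 5208×3255 canvas the render is width-limited at 5208.00 × 2815.14.
The 16:10 canvas is width-limited in 2013×2013, giving 2013.00 × 1258.12; scale factor 0.3865.
Applying the same ×0.3865: 2815.14 → 1088.11.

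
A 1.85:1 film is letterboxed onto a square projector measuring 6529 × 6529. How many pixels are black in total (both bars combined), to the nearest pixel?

Since 1.850 > 1.000, the film is width-limited.
That makes the image 3529.1892 px tall (6529 / 1.850).
Leftover height: 6529 − 3529.1892 = 2999.8108 px.
That's 2999.8108 × 6529 ≈ 19585765 black pixels.

19585765 pixels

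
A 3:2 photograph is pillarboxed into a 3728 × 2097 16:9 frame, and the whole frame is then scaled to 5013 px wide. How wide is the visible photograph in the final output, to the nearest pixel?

4230 px

In the 3728×2097 frame the photograph fills the height: width = 2097 × 3/2 ≈ 3145.50 px.
Scaling 3728 → 5013 is ×1.3447, so the width becomes 3145.50 × 1.3447 ≈ 4229.72 px.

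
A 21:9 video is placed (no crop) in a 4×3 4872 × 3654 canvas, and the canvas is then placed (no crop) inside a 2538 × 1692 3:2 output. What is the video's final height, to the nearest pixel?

First fit — 21:9 into 4872×3654 spans the width: 4872.00 × 2088.00.
4×3 in 2538×1692: fills the height, so the intermediate becomes 2256.00 × 1692.00 — a scale of ×0.4631.
The video scales with it: height 2088.00 × 0.4631 ≈ 966.86.

967 px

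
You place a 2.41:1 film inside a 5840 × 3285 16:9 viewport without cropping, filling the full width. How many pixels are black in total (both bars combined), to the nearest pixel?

The film is 5840 / 2.410 ≈ 2423.2365 px tall.
3285 − 2423.2365 = 861.7635 px of bars.
Bar area = 861.7635 × 5840 ≈ 5032699 px.

5032699 pixels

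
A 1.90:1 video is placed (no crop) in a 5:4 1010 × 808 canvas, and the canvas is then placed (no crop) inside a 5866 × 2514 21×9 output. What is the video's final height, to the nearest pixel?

1654 px

1.90:1 in 1010×808: fills the width, so the video is 1010.00 × 531.58.
The 5:4 canvas is height-limited in 5866×2514, giving 3142.50 × 2514.00; scale factor 3.1114.
Applying the same ×3.1114: 531.58 → 1653.95.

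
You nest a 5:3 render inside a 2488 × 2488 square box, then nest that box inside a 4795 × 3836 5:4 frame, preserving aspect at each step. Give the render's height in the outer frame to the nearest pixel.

2302 px

Inside the 2488×2488 canvas the render is width-limited at 2488.00 × 1492.80.
Second fit — the square canvas into 4795×3836 spans the height: 3836.00 × 3836.00 (×1.5418 from 2488×2488).
So the render's height is 1492.80 × 1.5418 ≈ 2301.60.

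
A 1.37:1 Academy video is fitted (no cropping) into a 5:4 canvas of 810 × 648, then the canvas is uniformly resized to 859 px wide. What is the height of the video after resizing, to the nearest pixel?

627 px

In the 810×648 frame the video fills the width: height = 810 / 1.370 ≈ 591.24 px.
Resizing to 859 px wide multiplies everything by 1.0605: 591.24 → 627.01 px.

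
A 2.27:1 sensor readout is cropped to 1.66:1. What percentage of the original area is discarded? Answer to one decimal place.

26.9%

Going from 2.27:1 to 1.66:1 means cutting width while keeping height.
(1.660)/(2.270) ≈ 0.731 of the area survives, leaving 26.87% discarded.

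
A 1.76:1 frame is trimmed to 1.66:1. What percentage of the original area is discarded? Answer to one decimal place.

5.7%

1.66:1 is narrower than 1.76:1, so the crop keeps the full height and trims the width.
Fraction kept = (1.660)/(1.760) ≈ 94.32%, so 5.68% is lost.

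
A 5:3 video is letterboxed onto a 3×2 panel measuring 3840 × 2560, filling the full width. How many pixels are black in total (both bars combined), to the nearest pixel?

983040 pixels

Content height = 3840 × 3/5 ≈ 2304.0000 px.
Black = 2560 − 2304.0000 = 256.0000 px.
Across the 3840-px span: 256.0000 × 3840 ≈ 983040 px.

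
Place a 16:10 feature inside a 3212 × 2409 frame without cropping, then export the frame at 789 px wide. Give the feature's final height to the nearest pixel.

At 3212×2409 the feature is width-limited, so height = 3212 × 10/16 ≈ 2007.50 px.
Scaling 3212 → 789 is ×0.2456, so the height becomes 2007.50 × 0.2456 ≈ 493.12 px.

493 px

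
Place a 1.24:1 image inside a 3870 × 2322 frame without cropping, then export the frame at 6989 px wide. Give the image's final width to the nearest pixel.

At 3870×2322 the image is height-limited, so width = 2322 × 1.240 ≈ 2879.28 px.
Resizing to 6989 px wide multiplies everything by 1.8059: 2879.28 → 5199.82 px.

5200 px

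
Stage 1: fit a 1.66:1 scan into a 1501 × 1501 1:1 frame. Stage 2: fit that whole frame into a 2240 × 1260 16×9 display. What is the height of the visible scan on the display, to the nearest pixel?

759 px

Inside the 1501×1501 canvas the scan is width-limited at 1501.00 × 904.22.
1:1 in 2240×1260: fills the height, so the intermediate becomes 1260.00 × 1260.00 — a scale of ×0.8394.
So the scan's height is 904.22 × 0.8394 ≈ 759.04.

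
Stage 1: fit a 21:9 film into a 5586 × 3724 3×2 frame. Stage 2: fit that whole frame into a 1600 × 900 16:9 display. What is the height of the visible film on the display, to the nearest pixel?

579 px

21:9 in 5586×3724: fills the width, so the film is 5586.00 × 2394.00.
The 3×2 canvas is height-limited in 1600×900, giving 1350.00 × 900.00; scale factor 0.2417.
Applying the same ×0.2417: 2394.00 → 578.57.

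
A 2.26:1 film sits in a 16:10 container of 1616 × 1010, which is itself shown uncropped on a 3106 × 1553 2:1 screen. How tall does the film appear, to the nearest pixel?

2.26:1 in 1616×1010: fills the width, so the film is 1616.00 × 715.04.
16:10 in 3106×1553: fills the height, so the intermediate becomes 2484.80 × 1553.00 — a scale of ×1.5376.
So the film's height is 715.04 × 1.5376 ≈ 1099.47.

1099 px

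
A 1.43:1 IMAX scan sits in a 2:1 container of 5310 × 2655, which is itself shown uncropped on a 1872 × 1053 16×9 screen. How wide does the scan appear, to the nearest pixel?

First fit — 1.43:1 IMAX into 5310×2655 spans the height: 3796.65 × 2655.00.
The 2:1 canvas is width-limited in 1872×1053, giving 1872.00 × 936.00; scale factor 0.3525.
Applying the same ×0.3525: 3796.65 → 1338.48.

1338 px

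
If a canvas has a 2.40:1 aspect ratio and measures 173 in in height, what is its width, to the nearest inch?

415 in

Width = 173 × 2.400 = 415.20.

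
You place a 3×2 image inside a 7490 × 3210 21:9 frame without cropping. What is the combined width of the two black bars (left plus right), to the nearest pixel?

2675 px

3×2 is narrower than 21:9, so it spans the full height.
The image is 3210 × 3/2 ≈ 4815.00 px wide.
7490 − 4815.00 = 2675.00 px of bars.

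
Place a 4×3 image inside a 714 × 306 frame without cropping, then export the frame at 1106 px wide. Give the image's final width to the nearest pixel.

At 714×306 the image is height-limited, so width = 306 × 4/3 ≈ 408.00 px.
Scaling 714 → 1106 is ×1.5490, so the width becomes 408.00 × 1.5490 ≈ 632.00 px.

632 px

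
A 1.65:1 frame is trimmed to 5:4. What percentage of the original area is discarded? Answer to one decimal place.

24.2%

5:4 is narrower than 1.65:1, so the crop keeps the full height and trims the width.
Area ratio = (1.250)/(1.650) = 75.76%; the remaining 24.24% is cropped out.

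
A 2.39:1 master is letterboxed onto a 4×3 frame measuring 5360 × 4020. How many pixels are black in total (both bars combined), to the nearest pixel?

2.39:1 (2.390) > 4×3 (1.333), so the master fills the width.
The master is 5360 / 2.390 ≈ 2242.6778 px tall.
4020 − 2242.6778 = 1777.3222 px of bars.
That's 1777.3222 × 5360 ≈ 9526447 black pixels.

9526447 pixels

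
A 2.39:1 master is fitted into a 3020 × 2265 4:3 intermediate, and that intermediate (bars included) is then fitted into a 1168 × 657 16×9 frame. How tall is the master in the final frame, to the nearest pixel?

Inside the 3020×2265 canvas the master is width-limited at 3020.00 × 1263.60.
4:3 in 1168×657: fills the height, so the intermediate becomes 876.00 × 657.00 — a scale of ×0.2901.
Applying the same ×0.2901: 1263.60 → 366.53.

367 px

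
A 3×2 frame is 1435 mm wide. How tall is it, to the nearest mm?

957 mm

Height = 1435 × 2/3 = 956.67.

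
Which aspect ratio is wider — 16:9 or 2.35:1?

16:9 = 1.778 and 2.35; 2.35 > 1.778.

2.35:1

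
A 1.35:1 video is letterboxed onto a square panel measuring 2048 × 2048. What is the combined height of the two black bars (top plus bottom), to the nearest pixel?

531 px

1.35:1 (1.350) > square (1.000), so the video fills the width.
The video is 2048 / 1.350 ≈ 1517.04 px tall.
Black = 2048 − 1517.04 = 530.96 px.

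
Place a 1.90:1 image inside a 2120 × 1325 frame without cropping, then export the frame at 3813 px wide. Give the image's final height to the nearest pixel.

In the 2120×1325 frame the image fills the width: height = 2120 / 1.900 ≈ 1115.79 px.
The frame scales by 3813/2120 = 1.7986; 1115.79 × 1.7986 ≈ 2006.84 px.

2007 px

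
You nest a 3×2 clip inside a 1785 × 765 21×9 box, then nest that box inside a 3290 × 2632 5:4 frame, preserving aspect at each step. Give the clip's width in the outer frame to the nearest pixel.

3×2 in 1785×765: fills the height, so the clip is 1147.50 × 765.00.
21×9 in 3290×2632: fills the width, so the intermediate becomes 3290.00 × 1410.00 — a scale of ×1.8431.
So the clip's width is 1147.50 × 1.8431 ≈ 2115.00.

2115 px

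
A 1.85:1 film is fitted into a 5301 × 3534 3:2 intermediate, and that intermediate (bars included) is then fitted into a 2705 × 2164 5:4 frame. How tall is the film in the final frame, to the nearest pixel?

First fit — 1.85:1 into 5301×3534 spans the width: 5301.00 × 2865.41.
Second fit — the 3:2 canvas into 2705×2164 spans the width: 2705.00 × 1803.33 (×0.5103 from 5301×3534).
So the film's height is 2865.41 × 0.5103 ≈ 1462.16.

1462 px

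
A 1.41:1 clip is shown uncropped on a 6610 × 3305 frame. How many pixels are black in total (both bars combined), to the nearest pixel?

Since 1.410 < 2.000, the clip is height-limited.
Content width = 3305 × 1.410 ≈ 4660.0500 px.
6610 − 4660.0500 = 1949.9500 px of bars.
Across the 3305-px span: 1949.9500 × 3305 ≈ 6444585 px.

6444585 pixels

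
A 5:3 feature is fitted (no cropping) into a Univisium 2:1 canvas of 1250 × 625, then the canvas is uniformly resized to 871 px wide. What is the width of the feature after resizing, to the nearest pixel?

In the 1250×625 frame the feature fills the height: width = 625 × 5/3 ≈ 1041.67 px.
Scaling 1250 → 871 is ×0.6968, so the width becomes 1041.67 × 0.6968 ≈ 725.83 px.

726 px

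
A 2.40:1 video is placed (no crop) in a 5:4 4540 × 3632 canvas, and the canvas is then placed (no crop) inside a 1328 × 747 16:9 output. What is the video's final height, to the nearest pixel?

389 px

First fit — 2.40:1 into 4540×3632 spans the width: 4540.00 × 1891.67.
5:4 in 1328×747: fills the height, so the intermediate becomes 933.75 × 747.00 — a scale of ×0.2057.
Applying the same ×0.2057: 1891.67 → 389.06.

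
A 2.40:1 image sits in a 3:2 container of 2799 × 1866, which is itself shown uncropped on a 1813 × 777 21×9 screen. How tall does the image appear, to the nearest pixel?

486 px

2.40:1 in 2799×1866: fills the width, so the image is 2799.00 × 1166.25.
The 3:2 canvas is height-limited in 1813×777, giving 1165.50 × 777.00; scale factor 0.4164.
So the image's height is 1166.25 × 0.4164 ≈ 485.62.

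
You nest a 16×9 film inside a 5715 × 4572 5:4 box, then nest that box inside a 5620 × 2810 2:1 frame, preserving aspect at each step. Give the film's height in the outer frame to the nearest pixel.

16×9 in 5715×4572: fills the width, so the film is 5715.00 × 3214.69.
The 5:4 canvas is height-limited in 5620×2810, giving 3512.50 × 2810.00; scale factor 0.6146.
The film scales with it: height 3214.69 × 0.6146 ≈ 1975.78.

1976 px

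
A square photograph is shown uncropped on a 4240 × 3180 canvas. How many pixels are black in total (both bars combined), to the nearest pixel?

square (1.000) < 4:3 (1.333), so the photograph fills the height.
That makes the image 3180.0000 px wide (3180 × 1/1).
Leftover width: 4240 − 3180.0000 = 1060.0000 px.
That's 1060.0000 × 3180 ≈ 3370800 black pixels.

3370800 pixels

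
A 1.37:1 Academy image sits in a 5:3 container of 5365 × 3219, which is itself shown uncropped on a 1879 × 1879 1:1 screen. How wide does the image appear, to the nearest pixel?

1545 px

1.37:1 Academy in 5365×3219: fills the height, so the image is 4410.03 × 3219.00.
5:3 in 1879×1879: fills the width, so the intermediate becomes 1879.00 × 1127.40 — a scale of ×0.3502.
So the image's width is 4410.03 × 0.3502 ≈ 1544.54.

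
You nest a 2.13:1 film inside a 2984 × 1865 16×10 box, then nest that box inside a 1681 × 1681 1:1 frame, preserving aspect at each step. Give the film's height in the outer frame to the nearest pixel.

2.13:1 in 2984×1865: fills the width, so the film is 2984.00 × 1400.94.
16×10 in 1681×1681: fills the width, so the intermediate becomes 1681.00 × 1050.62 — a scale of ×0.5633.
The film scales with it: height 1400.94 × 0.5633 ≈ 789.20.

789 px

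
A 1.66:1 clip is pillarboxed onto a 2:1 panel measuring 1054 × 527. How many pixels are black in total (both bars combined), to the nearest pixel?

94428 pixels

1.66:1 (1.660) < 2:1 (2.000), so the clip fills the height.
The clip is 527 × 1.660 ≈ 874.8200 px wide.
Black = 1054 − 874.8200 = 179.1800 px.
That's 179.1800 × 527 ≈ 94428 black pixels.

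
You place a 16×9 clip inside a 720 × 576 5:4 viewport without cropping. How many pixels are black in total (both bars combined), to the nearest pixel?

123120 pixels

Since 1.778 > 1.250, the clip is width-limited.
That makes the image 405.0000 px tall (720 × 9/16).
576 − 405.0000 = 171.0000 px of bars.
Bar area = 171.0000 × 720 ≈ 123120 px.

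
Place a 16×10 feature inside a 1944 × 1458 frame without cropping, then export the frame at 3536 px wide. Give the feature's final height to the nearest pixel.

Fitted into 1944×1458, the feature spans the width; its height is 1944 × 10/16 ≈ 1215.00 px.
Resizing to 3536 px wide multiplies everything by 1.8189: 1215.00 → 2210.00 px.

2210 px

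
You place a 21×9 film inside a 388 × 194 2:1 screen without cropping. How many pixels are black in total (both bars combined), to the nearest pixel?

10753 pixels

Since 2.333 > 2.000, the film is width-limited.
That makes the image 166.2857 px tall (388 × 9/21).
Black = 194 − 166.2857 = 27.7143 px.
Bar area = 27.7143 × 388 ≈ 10753 px.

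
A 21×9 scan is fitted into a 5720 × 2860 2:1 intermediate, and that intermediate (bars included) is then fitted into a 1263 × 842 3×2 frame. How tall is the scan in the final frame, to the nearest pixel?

541 px

21×9 in 5720×2860: fills the width, so the scan is 5720.00 × 2451.43.
Second fit — the 2:1 canvas into 1263×842 spans the width: 1263.00 × 631.50 (×0.2208 from 5720×2860).
So the scan's height is 2451.43 × 0.2208 ≈ 541.29.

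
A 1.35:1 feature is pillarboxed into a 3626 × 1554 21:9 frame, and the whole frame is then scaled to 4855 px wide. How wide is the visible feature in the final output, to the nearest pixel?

Fitted into 3626×1554, the feature spans the height; its width is 1554 × 1.350 ≈ 2097.90 px.
The frame scales by 4855/3626 = 1.3389; 2097.90 × 1.3389 ≈ 2808.96 px.

2809 px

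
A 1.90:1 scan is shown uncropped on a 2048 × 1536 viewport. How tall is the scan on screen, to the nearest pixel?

1.90:1 (1.900) > 4×3 (1.333), so the scan fills the width.
That makes the image 1077.89 px tall (2048 / 1.900).

1078 px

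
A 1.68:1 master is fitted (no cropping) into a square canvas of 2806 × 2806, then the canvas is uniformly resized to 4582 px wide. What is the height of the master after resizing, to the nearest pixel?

2727 px

Fitted into 2806×2806, the master spans the width; its height is 2806 / 1.680 ≈ 1670.24 px.
The frame scales by 4582/2806 = 1.6329; 1670.24 × 1.6329 ≈ 2727.38 px.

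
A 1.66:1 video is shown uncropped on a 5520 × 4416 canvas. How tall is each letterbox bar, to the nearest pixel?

1.66:1 is wider than 5:4, so it spans the full width.
That makes the image 3325.30 px tall (5520 / 1.660).
Leftover height: 4416 − 3325.30 = 1090.70 px → 545.35 each side.

545 px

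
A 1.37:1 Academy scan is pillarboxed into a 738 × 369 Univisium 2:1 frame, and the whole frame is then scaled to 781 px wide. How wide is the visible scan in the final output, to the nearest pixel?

Fitted into 738×369, the scan spans the height; its width is 369 × 1.370 ≈ 505.53 px.
Scaling 738 → 781 is ×1.0583, so the width becomes 505.53 × 1.0583 ≈ 534.99 px.

535 px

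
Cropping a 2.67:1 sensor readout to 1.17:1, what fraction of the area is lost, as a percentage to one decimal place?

56.2%

The height stays; only width is cut (since 1.17:1 is narrower than 2.67:1).
Area ratio = (1.170)/(2.670) = 43.82%; the remaining 56.18% is cropped out.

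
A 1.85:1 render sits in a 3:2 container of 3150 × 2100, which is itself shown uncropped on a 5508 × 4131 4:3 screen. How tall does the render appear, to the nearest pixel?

2977 px

Inside the 3150×2100 canvas the render is width-limited at 3150.00 × 1702.70.
The 3:2 canvas is width-limited in 5508×4131, giving 5508.00 × 3672.00; scale factor 1.7486.
Applying the same ×1.7486: 1702.70 → 2977.30.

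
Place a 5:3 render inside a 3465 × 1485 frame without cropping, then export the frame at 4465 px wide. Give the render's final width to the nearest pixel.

In the 3465×1485 frame the render fills the height: width = 1485 × 5/3 ≈ 2475.00 px.
Scaling 3465 → 4465 is ×1.2886, so the width becomes 2475.00 × 1.2886 ≈ 3189.29 px.

3189 px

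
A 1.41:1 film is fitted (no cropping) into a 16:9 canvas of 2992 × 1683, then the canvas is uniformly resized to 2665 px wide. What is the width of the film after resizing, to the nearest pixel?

In the 2992×1683 frame the film fills the height: width = 1683 × 1.410 ≈ 2373.03 px.
The frame scales by 2665/2992 = 0.8907; 2373.03 × 0.8907 ≈ 2113.68 px.

2114 px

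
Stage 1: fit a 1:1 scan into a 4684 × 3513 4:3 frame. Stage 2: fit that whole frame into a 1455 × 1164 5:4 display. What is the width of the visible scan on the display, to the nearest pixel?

Inside the 4684×3513 canvas the scan is height-limited at 3513.00 × 3513.00.
The 4:3 canvas is width-limited in 1455×1164, giving 1455.00 × 1091.25; scale factor 0.3106.
Applying the same ×0.3106: 3513.00 → 1091.25.

1091 px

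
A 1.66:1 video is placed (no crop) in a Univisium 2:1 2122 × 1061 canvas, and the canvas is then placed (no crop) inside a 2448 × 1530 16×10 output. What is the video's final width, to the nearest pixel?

2032 px

First fit — 1.66:1 into 2122×1061 spans the height: 1761.26 × 1061.00.
Second fit — the Univisium 2:1 canvas into 2448×1530 spans the width: 2448.00 × 1224.00 (×1.1536 from 2122×1061).
Applying the same ×1.1536: 1761.26 → 2031.84.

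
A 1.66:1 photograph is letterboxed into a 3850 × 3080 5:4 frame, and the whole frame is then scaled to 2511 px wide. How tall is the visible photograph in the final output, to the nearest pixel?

1513 px

At 3850×3080 the photograph is width-limited, so height = 3850 / 1.660 ≈ 2319.28 px.
Resizing to 2511 px wide multiplies everything by 0.6522: 2319.28 → 1512.65 px.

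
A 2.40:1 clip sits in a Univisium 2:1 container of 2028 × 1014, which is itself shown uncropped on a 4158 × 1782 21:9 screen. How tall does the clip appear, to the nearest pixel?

First fit — 2.40:1 into 2028×1014 spans the width: 2028.00 × 845.00.
Univisium 2:1 in 4158×1782: fills the height, so the intermediate becomes 3564.00 × 1782.00 — a scale of ×1.7574.
So the clip's height is 845.00 × 1.7574 ≈ 1485.00.

1485 px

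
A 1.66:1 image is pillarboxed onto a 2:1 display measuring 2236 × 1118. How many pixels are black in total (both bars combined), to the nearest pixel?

424974 pixels

1.66:1 is narrower than 2:1, so it spans the full height.
Content width = 1118 × 1.660 ≈ 1855.8800 px.
Leftover width: 2236 − 1855.8800 = 380.1200 px.
Bar area = 380.1200 × 1118 ≈ 424974 px.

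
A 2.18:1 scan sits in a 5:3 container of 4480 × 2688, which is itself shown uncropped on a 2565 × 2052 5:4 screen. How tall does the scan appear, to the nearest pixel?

Inside the 4480×2688 canvas the scan is width-limited at 4480.00 × 2055.05.
The 5:3 canvas is width-limited in 2565×2052, giving 2565.00 × 1539.00; scale factor 0.5725.
So the scan's height is 2055.05 × 0.5725 ≈ 1176.61.

1177 px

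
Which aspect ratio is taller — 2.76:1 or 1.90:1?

2.76 and 1.9; 2.76 > 1.9. The smaller width-to-height ratio is the taller frame.

1.90:1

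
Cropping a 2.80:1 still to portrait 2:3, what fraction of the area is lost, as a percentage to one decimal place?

76.2%

The height stays; only width is cut (since portrait 2:3 is narrower than 2.80:1).
Area ratio = (0.667)/(2.800) = 23.81%; the remaining 76.19% is cropped out.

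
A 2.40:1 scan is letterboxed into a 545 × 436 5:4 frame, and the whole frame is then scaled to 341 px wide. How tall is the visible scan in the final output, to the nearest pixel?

Fitted into 545×436, the scan spans the width; its height is 545 / 2.400 ≈ 227.08 px.
Scaling 545 → 341 is ×0.6257, so the height becomes 227.08 × 0.6257 ≈ 142.08 px.

142 px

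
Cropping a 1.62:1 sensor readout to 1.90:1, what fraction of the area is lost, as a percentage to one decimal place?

Going from 1.62:1 to 1.90:1 means cutting height while keeping width.
(1.620)/(1.900) ≈ 0.853 of the area survives, leaving 14.74% discarded.

14.7%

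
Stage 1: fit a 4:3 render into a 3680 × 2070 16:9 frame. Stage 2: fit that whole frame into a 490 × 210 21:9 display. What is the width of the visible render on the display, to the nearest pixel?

280 px

First fit — 4:3 into 3680×2070 spans the height: 2760.00 × 2070.00.
Second fit — the 16:9 canvas into 490×210 spans the height: 373.33 × 210.00 (×0.1014 from 3680×2070).
Applying the same ×0.1014: 2760.00 → 280.00.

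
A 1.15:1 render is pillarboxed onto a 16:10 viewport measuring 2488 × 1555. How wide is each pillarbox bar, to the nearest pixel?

1.15:1 is narrower than 16:10, so it spans the full height.
The render is 1555 × 1.150 ≈ 1788.25 px wide.
Black = 2488 − 1788.25 = 699.75 px, or 349.88 per bar.

350 px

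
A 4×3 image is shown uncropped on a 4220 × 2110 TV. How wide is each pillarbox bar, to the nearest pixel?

703 px

Since 1.333 < 2.000, the image is height-limited.
That makes the image 2813.33 px wide (2110 × 4/3).
4220 − 2813.33 = 1406.67 px of bars (703.33 each).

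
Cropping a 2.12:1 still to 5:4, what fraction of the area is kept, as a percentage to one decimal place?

59.0%

Going from 2.12:1 to 5:4 means cutting width while keeping height.
Fraction kept = (1.250)/(2.120) ≈ 58.96%.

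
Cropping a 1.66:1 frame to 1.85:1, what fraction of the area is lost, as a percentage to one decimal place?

10.3%

The width stays; only height is cut (since 1.85:1 is wider than 1.66:1).
Area ratio = (1.660)/(1.850) = 89.73%; the remaining 10.27% is cropped out.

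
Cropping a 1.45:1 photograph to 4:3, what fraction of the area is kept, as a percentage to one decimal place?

92.0%

4:3 is narrower than 1.45:1, so the crop keeps the full height and trims the width.
Area ratio = (1.333)/(1.450) = 91.95% retained.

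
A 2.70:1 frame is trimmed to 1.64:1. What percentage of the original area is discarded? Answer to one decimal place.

39.3%

1.64:1 is narrower than 2.70:1, so the crop keeps the full height and trims the width.
(1.640)/(2.700) ≈ 0.607 of the area survives, leaving 39.26% discarded.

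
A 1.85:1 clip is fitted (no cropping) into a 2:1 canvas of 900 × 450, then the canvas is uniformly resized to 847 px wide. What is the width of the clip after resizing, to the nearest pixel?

783 px

Fitted into 900×450, the clip spans the height; its width is 450 × 1.850 ≈ 832.50 px.
Scaling 900 → 847 is ×0.9411, so the width becomes 832.50 × 0.9411 ≈ 783.48 px.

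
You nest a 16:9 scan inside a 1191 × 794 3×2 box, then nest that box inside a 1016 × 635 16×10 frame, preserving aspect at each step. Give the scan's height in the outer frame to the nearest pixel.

Inside the 1191×794 canvas the scan is width-limited at 1191.00 × 669.94.
3×2 in 1016×635: fills the height, so the intermediate becomes 952.50 × 635.00 — a scale of ×0.7997.
So the scan's height is 669.94 × 0.7997 ≈ 535.78.

536 px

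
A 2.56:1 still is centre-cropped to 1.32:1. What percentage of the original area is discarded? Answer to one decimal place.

Going from 2.56:1 to 1.32:1 means cutting width while keeping height.
Area ratio = (1.320)/(2.560) = 51.56%; the remaining 48.44% is cropped out.

48.4%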